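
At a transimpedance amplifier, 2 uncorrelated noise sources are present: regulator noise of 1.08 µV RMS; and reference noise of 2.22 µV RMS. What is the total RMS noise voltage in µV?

Uncorrelated sources add in power (mean-square): V_tot = √(ΣV_i²)
V_tot = √[(1.08×10⁻⁶)² + (2.22×10⁻⁶)²] = 2.47×10⁻⁶ V = 2.47 µV

2.47 µV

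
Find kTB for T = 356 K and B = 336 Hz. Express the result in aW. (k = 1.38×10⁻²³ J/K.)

P_n = kTB = 1.38×10⁻²³ × 356 × 3.36×10² = 1.65×10⁻¹⁸ W = 1.65 aW

1.65 aW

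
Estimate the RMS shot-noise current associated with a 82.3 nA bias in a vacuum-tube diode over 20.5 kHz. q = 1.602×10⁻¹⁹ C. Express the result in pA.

23.3 pA

I_n = √(2qI·B)
2qI·B = 2 × 1.602×10⁻¹⁹ × 8.23×10⁻⁸ × 2.05×10⁴ = 5.41×10⁻²² A²
I_n = √(5.41×10⁻²²) = 2.33×10⁻¹¹ A = 23.3 pA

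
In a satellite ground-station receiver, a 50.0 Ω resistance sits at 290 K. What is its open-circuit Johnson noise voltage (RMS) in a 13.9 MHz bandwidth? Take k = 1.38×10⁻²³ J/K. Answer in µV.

3.34 µV

V_n = √(4kTRB)
4kTRB = 4 × 1.38×10⁻²³ × 290 × 5.00×10¹ × 1.39×10⁷ = 1.11×10⁻¹¹ V²
V_n = √(1.11×10⁻¹¹) = 3.34×10⁻⁶ V = 3.34 µV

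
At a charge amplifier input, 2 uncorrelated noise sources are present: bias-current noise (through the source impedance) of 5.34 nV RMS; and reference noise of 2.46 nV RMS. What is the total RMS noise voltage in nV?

5.88 nV

Uncorrelated sources add in power (mean-square): V_tot = √(ΣV_i²)
V_tot = √[(5.34×10⁻⁹)² + (2.46×10⁻⁹)²] = 5.88×10⁻⁹ V = 5.88 nV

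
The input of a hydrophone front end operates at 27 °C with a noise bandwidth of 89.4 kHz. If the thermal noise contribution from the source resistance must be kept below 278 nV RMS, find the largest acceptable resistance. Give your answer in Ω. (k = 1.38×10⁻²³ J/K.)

T = 27 °C + 273.15 = 300.15 K
Johnson–Nyquist: V_n = √(4kTRB) ⇒ R = V_n² / (4kTB)
4kTB = 4 × 1.38×10⁻²³ × 300.15 × 8.94×10⁴ = 1.48×10⁻¹⁵
R = (2.78×10⁻⁷)² / 1.48×10⁻¹⁵ = 5.22×10¹ Ω = 52.2 Ω

52.2 Ω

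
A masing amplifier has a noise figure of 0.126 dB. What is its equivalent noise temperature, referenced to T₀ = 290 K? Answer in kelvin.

F = 10^(0.126/10) = 1.02944
T_e = (F − 1)·T₀ = (1.02944 − 1) × 290 = 8.54 K

8.54 K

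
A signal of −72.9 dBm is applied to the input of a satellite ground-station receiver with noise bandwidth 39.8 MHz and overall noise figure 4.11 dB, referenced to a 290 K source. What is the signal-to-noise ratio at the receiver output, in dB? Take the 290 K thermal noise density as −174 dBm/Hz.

21.0 dB

Noise floor: N = −174 + 10 log₁₀(B) + NF
10 log₁₀(3.98×10⁷) = 76 dB
N = −174 + 76 + 4.11 = −93.89 dBm
SNR = P_sig − N = −72.9 − (−93.89) = 20.99 dB → 21.0 dB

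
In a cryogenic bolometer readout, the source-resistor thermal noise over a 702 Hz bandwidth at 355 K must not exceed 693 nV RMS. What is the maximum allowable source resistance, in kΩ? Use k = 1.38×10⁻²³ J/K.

Johnson–Nyquist: V_n = √(4kTRB) ⇒ R = V_n² / (4kTB)
4kTB = 4 × 1.38×10⁻²³ × 355 × 7.02×10² = 1.38×10⁻¹⁷
R = (6.93×10⁻⁷)² / 1.38×10⁻¹⁷ = 3.49×10⁴ Ω = 34.9 kΩ

34.9 kΩ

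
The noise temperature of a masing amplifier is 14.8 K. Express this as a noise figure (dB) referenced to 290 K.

F = 1 + T_e/T₀ = 1 + 14.8/290 = 1.05103
NF = 10 log₁₀(1.05103) = 0.216 dB

0.216 dB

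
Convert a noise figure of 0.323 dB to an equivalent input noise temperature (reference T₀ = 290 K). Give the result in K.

F = 10^(0.323/10) = 1.07721
T_e = (F − 1)·T₀ = (1.07721 − 1) × 290 = 22.4 K

22.4 K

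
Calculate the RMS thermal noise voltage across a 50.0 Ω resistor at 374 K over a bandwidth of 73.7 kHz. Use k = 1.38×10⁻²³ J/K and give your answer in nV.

276 nV

V_n = √(4kTRB)
4kTRB = 4 × 1.38×10⁻²³ × 374 × 5.00×10¹ × 7.37×10⁴ = 7.61×10⁻¹⁴ V²
V_n = √(7.61×10⁻¹⁴) = 2.76×10⁻⁷ V = 276 nV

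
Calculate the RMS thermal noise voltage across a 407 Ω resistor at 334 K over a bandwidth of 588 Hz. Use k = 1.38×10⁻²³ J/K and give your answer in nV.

66.4 nV

V_n = √(4kTRB)
4kTRB = 4 × 1.38×10⁻²³ × 334 × 4.07×10² × 5.88×10² = 4.41×10⁻¹⁵ V²
V_n = √(4.41×10⁻¹⁵) = 6.64×10⁻⁸ V = 66.4 nV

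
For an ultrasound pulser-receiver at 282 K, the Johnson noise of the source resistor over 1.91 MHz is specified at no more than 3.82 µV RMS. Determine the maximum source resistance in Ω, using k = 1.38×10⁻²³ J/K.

Johnson–Nyquist: V_n = √(4kTRB) ⇒ R = V_n² / (4kTB)
4kTB = 4 × 1.38×10⁻²³ × 282 × 1.91×10⁶ = 2.97×10⁻¹⁴
R = (3.82×10⁻⁶)² / 2.97×10⁻¹⁴ = 4.91×10² Ω = 491 Ω

491 Ω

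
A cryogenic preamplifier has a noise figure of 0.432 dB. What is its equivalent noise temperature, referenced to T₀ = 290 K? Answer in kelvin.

F = 10^(0.432/10) = 1.10459
T_e = (F − 1)·T₀ = (1.10459 − 1) × 290 = 30.3 K

30.3 K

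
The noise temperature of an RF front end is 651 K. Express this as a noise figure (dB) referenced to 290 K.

5.11 dB

F = 1 + T_e/T₀ = 1 + 651/290 = 3.24483
NF = 10 log₁₀(3.24483) = 5.11 dB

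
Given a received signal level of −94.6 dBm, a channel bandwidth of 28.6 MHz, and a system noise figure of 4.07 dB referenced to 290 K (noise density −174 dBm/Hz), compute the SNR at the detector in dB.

Noise floor: N = −174 + 10 log₁₀(B) + NF
10 log₁₀(2.86×10⁷) = 74.56 dB
N = −174 + 74.56 + 4.07 = −95.37 dBm
SNR = P_sig − N = −94.6 − (−95.37) = 0.77 dB → 0.8 dB

0.8 dB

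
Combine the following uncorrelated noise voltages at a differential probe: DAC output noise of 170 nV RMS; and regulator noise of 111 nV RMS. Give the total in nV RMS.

Uncorrelated sources add in power (mean-square): V_tot = √(ΣV_i²)
V_tot = √[(1.70×10⁻⁷)² + (1.11×10⁻⁷)²] = 2.03×10⁻⁷ V = 203 nV

203 nV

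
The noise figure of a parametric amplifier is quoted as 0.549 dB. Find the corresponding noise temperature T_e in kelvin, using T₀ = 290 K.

39.1 K

F = 10^(0.549/10) = 1.13475
T_e = (F − 1)·T₀ = (1.13475 − 1) × 290 = 39.1 K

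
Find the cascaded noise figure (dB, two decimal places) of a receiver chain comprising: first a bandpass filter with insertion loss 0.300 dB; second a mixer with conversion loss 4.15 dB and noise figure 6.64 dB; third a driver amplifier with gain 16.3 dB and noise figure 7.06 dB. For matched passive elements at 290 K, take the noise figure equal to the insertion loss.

Convert to linear (a loss of L dB is a gain of −L dB): F_i = 10^(NF_i/10), G_i = 10^(G_i,dB/10)
  Stage 1: F_1 = 10^(0.300/10) = 1.072, G_1 = 10^(−0.300/10) = 0.9333
  Stage 2: F_2 = 10^(6.64/10) = 4.613, G_2 = 10^(−4.15/10) = 0.3846
  Stage 3: F_3 = 10^(7.06/10) = 5.082, G_3 = 10^(16.3/10) = 42.66
Friis cascade:
  F = 1.072 + (4.613 − 1)/0.9333 + (5.082 − 1)/0.3589 = 16.31
NF = 10 log₁₀(16.31) = 12.13 dB

12.13 dB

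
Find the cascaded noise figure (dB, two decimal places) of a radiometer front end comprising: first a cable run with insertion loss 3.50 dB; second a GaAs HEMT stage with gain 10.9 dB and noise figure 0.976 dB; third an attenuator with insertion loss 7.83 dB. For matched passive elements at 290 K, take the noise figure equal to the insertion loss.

5.71 dB

Convert to linear (a loss of L dB is a gain of −L dB): F_i = 10^(NF_i/10), G_i = 10^(G_i,dB/10)
  Stage 1: F_1 = 10^(3.50/10) = 2.239, G_1 = 10^(−3.50/10) = 0.4467
  Stage 2: F_2 = 10^(0.976/10) = 1.252, G_2 = 10^(10.9/10) = 12.30
  Stage 3: F_3 = 10^(7.83/10) = 6.067, G_3 = 10^(−7.83/10) = 0.1648
Friis cascade:
  F = 2.239 + (1.252 − 1)/0.4467 + (6.067 − 1)/5.495 = 3.725
NF = 10 log₁₀(3.725) = 5.71 dB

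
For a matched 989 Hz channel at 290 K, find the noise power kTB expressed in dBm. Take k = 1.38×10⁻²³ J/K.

−144.0 dBm

P_n = kTB = 1.38×10⁻²³ × 290 × 9.89×10² = 3.96×10⁻¹⁸ W
In dBm: 10 log₁₀(3.96×10⁻¹⁸ / 10⁻³) = −144.0 dBm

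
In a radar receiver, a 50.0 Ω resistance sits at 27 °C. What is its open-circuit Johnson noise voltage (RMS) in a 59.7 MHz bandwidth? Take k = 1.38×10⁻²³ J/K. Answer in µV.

7.03 µV

T = 27 °C + 273.15 = 300.15 K
V_n = √(4kTRB)
4kTRB = 4 × 1.38×10⁻²³ × 300.15 × 5.00×10¹ × 5.97×10⁷ = 4.95×10⁻¹¹ V²
V_n = √(4.95×10⁻¹¹) = 7.03×10⁻⁶ V = 7.03 µV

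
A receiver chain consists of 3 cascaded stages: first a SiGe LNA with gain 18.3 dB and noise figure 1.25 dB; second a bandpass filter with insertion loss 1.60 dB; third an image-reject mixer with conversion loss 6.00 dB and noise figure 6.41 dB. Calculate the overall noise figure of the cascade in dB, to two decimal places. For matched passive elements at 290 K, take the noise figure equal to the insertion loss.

Convert to linear (a loss of L dB is a gain of −L dB): F_i = 10^(NF_i/10), G_i = 10^(G_i,dB/10)
  Stage 1: F_1 = 10^(1.25/10) = 1.334, G_1 = 10^(18.3/10) = 67.61
  Stage 2: F_2 = 10^(1.60/10) = 1.445, G_2 = 10^(−1.60/10) = 0.6918
  Stage 3: F_3 = 10^(6.41/10) = 4.375, G_3 = 10^(−6.00/10) = 0.2512
Friis cascade:
  F = 1.334 + (1.445 − 1)/67.61 + (4.375 − 1)/46.77 = 1.412
NF = 10 log₁₀(1.412) = 1.50 dB

1.50 dB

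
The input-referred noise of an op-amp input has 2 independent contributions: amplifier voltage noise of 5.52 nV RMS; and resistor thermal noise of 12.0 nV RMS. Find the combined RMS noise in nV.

13.2 nV

Uncorrelated sources add in power (mean-square): V_tot = √(ΣV_i²)
V_tot = √[(5.52×10⁻⁹)² + (1.20×10⁻⁸)²] = 1.32×10⁻⁸ V = 13.2 nV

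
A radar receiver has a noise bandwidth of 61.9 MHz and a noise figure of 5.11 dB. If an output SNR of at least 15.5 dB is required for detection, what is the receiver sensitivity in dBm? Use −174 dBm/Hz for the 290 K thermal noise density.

−75.5 dBm

Sensitivity = −174 + 10 log₁₀(B) + NF + SNR_min
= −174 + 77.92 + 5.11 + 15.5
= −75.47 dBm → −75.5 dBm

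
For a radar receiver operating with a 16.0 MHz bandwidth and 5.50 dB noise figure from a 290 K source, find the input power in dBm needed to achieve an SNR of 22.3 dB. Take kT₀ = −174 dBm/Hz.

Sensitivity = −174 + 10 log₁₀(B) + NF + SNR_min
= −174 + 72.04 + 5.50 + 22.3
= −74.16 dBm → −74.2 dBm

−74.2 dBm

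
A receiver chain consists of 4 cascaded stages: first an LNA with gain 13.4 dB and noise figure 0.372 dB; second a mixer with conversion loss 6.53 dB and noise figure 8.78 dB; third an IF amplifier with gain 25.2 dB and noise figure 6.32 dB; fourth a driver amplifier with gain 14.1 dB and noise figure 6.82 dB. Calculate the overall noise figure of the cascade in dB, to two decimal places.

Convert to linear (a loss of L dB is a gain of −L dB): F_i = 10^(NF_i/10), G_i = 10^(G_i,dB/10)
  Stage 1: F_1 = 10^(0.372/10) = 1.089, G_1 = 10^(13.4/10) = 21.88
  Stage 2: F_2 = 10^(8.78/10) = 7.551, G_2 = 10^(−6.53/10) = 0.2223
  Stage 3: F_3 = 10^(6.32/10) = 4.285, G_3 = 10^(25.2/10) = 331.1
  Stage 4: F_4 = 10^(6.82/10) = 4.808, G_4 = 10^(14.1/10) = 25.70
Friis cascade:
  F = 1.089 + (7.551 − 1)/21.88 + (4.285 − 1)/4.864 + (4.808 − 1)/1611 = 2.067
NF = 10 log₁₀(2.067) = 3.15 dB

3.15 dB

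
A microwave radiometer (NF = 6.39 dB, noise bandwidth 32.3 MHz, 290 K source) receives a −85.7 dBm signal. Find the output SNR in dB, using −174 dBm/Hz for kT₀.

6.8 dB

Noise floor: N = −174 + 10 log₁₀(B) + NF
10 log₁₀(3.23×10⁷) = 75.09 dB
N = −174 + 75.09 + 6.39 = −92.52 dBm
SNR = P_sig − N = −85.7 − (−92.52) = 6.82 dB → 6.8 dB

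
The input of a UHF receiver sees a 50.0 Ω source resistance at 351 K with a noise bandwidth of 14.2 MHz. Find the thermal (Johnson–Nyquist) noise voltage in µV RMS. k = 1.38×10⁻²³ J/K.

3.71 µV

V_n = √(4kTRB)
4kTRB = 4 × 1.38×10⁻²³ × 351 × 5.00×10¹ × 1.42×10⁷ = 1.38×10⁻¹¹ V²
V_n = √(1.38×10⁻¹¹) = 3.71×10⁻⁶ V = 3.71 µV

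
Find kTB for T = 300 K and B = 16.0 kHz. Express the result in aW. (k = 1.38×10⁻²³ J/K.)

P_n = kTB = 1.38×10⁻²³ × 300 × 1.60×10⁴ = 6.62×10⁻¹⁷ W = 66.2 aW

66.2 aW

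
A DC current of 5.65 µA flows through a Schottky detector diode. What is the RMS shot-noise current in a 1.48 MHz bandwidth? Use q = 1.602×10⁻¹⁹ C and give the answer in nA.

1.64 nA

I_n = √(2qI·B)
2qI·B = 2 × 1.602×10⁻¹⁹ × 5.65×10⁻⁶ × 1.48×10⁶ = 2.68×10⁻¹⁸ A²
I_n = √(2.68×10⁻¹⁸) = 1.64×10⁻⁹ A = 1.64 nA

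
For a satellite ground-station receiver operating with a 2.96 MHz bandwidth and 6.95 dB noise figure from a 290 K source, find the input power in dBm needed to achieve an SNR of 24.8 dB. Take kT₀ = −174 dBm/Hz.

Sensitivity = −174 + 10 log₁₀(B) + NF + SNR_min
= −174 + 64.71 + 6.95 + 24.8
= −77.54 dBm → −77.5 dBm

−77.5 dBm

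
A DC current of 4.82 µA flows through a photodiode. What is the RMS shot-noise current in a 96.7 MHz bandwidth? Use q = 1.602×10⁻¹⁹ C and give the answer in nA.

I_n = √(2qI·B)
2qI·B = 2 × 1.602×10⁻¹⁹ × 4.82×10⁻⁶ × 9.67×10⁷ = 1.49×10⁻¹⁶ A²
I_n = √(1.49×10⁻¹⁶) = 1.22×10⁻⁸ A = 12.2 nA

12.2 nA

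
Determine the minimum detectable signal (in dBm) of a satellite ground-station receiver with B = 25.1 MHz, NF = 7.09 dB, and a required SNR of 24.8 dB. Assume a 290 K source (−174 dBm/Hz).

−68.1 dBm

Sensitivity = −174 + 10 log₁₀(B) + NF + SNR_min
= −174 + 74 + 7.09 + 24.8
= −68.11 dBm → −68.1 dBm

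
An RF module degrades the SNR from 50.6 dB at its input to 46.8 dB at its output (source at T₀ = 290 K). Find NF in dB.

3.8 dB

NF (dB) = SNR_in(dB) − SNR_out(dB) when the source is at T₀
NF = 50.6 − 46.8 = 3.8 dB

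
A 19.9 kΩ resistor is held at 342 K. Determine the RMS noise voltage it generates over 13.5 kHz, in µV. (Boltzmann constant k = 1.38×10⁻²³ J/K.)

V_n = √(4kTRB)
4kTRB = 4 × 1.38×10⁻²³ × 342 × 1.99×10⁴ × 1.35×10⁴ = 5.07×10⁻¹² V²
V_n = √(5.07×10⁻¹²) = 2.25×10⁻⁶ V = 2.25 µV

2.25 µV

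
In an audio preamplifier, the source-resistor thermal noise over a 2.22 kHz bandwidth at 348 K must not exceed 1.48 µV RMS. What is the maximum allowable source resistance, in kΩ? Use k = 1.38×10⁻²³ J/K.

Johnson–Nyquist: V_n = √(4kTRB) ⇒ R = V_n² / (4kTB)
4kTB = 4 × 1.38×10⁻²³ × 348 × 2.22×10³ = 4.26×10⁻¹⁷
R = (1.48×10⁻⁶)² / 4.26×10⁻¹⁷ = 5.14×10⁴ Ω = 51.4 kΩ

51.4 kΩ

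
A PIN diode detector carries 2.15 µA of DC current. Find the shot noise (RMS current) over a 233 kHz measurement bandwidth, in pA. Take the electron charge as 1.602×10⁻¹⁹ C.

401 pA

I_n = √(2qI·B)
2qI·B = 2 × 1.602×10⁻¹⁹ × 2.15×10⁻⁶ × 2.33×10⁵ = 1.61×10⁻¹⁹ A²
I_n = √(1.61×10⁻¹⁹) = 4.01×10⁻¹⁰ A = 401 pA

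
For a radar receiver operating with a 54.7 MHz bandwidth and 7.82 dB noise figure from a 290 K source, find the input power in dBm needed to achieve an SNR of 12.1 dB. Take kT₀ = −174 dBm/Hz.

−76.7 dBm

Sensitivity = −174 + 10 log₁₀(B) + NF + SNR_min
= −174 + 77.38 + 7.82 + 12.1
= −76.70 dBm → −76.7 dBm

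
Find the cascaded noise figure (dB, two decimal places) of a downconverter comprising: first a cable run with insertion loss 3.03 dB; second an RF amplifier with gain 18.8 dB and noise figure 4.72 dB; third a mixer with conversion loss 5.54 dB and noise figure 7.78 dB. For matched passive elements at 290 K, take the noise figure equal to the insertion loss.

Convert to linear (a loss of L dB is a gain of −L dB): F_i = 10^(NF_i/10), G_i = 10^(G_i,dB/10)
  Stage 1: F_1 = 10^(3.03/10) = 2.009, G_1 = 10^(−3.03/10) = 0.4977
  Stage 2: F_2 = 10^(4.72/10) = 2.965, G_2 = 10^(18.8/10) = 75.86
  Stage 3: F_3 = 10^(7.78/10) = 5.998, G_3 = 10^(−5.54/10) = 0.2793
Friis cascade:
  F = 2.009 + (2.965 − 1)/0.4977 + (5.998 − 1)/37.76 = 6.089
NF = 10 log₁₀(6.089) = 7.85 dB

7.85 dB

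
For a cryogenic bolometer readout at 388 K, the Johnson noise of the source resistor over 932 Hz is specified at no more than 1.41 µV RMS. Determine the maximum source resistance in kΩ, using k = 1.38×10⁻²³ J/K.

99.6 kΩ

Johnson–Nyquist: V_n = √(4kTRB) ⇒ R = V_n² / (4kTB)
4kTB = 4 × 1.38×10⁻²³ × 388 × 9.32×10² = 2.00×10⁻¹⁷
R = (1.41×10⁻⁶)² / 2.00×10⁻¹⁷ = 9.96×10⁴ Ω = 99.6 kΩ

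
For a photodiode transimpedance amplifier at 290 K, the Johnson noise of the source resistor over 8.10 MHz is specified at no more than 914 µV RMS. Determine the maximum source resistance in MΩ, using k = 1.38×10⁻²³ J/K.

Johnson–Nyquist: V_n = √(4kTRB) ⇒ R = V_n² / (4kTB)
4kTB = 4 × 1.38×10⁻²³ × 290 × 8.10×10⁶ = 1.30×10⁻¹³
R = (9.14×10⁻⁴)² / 1.30×10⁻¹³ = 6.44×10⁶ Ω = 6.44 MΩ

6.44 MΩ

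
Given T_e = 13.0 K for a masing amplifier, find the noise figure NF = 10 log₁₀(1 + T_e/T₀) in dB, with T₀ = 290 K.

F = 1 + T_e/T₀ = 1 + 13.0/290 = 1.04483
NF = 10 log₁₀(1.04483) = 0.190 dB

0.190 dB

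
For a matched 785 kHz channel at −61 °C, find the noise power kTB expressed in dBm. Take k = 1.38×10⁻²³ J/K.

−116.4 dBm

T = −61 °C + 273.15 = 212.15 K
P_n = kTB = 1.38×10⁻²³ × 212.15 × 7.85×10⁵ = 2.30×10⁻¹⁵ W
In dBm: 10 log₁₀(2.30×10⁻¹⁵ / 10⁻³) = −116.4 dBm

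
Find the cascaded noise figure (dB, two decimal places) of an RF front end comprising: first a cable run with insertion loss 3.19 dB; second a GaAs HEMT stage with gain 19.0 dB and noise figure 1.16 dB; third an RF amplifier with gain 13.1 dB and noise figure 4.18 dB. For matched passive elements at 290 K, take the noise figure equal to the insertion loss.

Convert to linear (a loss of L dB is a gain of −L dB): F_i = 10^(NF_i/10), G_i = 10^(G_i,dB/10)
  Stage 1: F_1 = 10^(3.19/10) = 2.084, G_1 = 10^(−3.19/10) = 0.4797
  Stage 2: F_2 = 10^(1.16/10) = 1.306, G_2 = 10^(19.0/10) = 79.43
  Stage 3: F_3 = 10^(4.18/10) = 2.618, G_3 = 10^(13.1/10) = 20.42
Friis cascade:
  F = 2.084 + (1.306 − 1)/0.4797 + (2.618 − 1)/38.11 = 2.765
NF = 10 log₁₀(2.765) = 4.42 dB

4.42 dB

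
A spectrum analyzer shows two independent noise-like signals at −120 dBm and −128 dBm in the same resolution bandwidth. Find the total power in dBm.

Convert to linear, add, convert back:
P₁ = 1.00×10⁻¹⁵ W, P₂ = 1.58×10⁻¹⁶ W
P_tot = 1.16×10⁻¹⁵ W → 10 log₁₀(P_tot / 10⁻³) = −119.4 dBm

−119.4 dBm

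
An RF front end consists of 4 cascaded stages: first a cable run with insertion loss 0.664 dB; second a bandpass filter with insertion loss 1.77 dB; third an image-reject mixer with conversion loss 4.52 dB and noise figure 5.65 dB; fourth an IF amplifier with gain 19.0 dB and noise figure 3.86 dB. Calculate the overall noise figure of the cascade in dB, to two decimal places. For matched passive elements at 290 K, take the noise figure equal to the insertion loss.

11.31 dB

Convert to linear (a loss of L dB is a gain of −L dB): F_i = 10^(NF_i/10), G_i = 10^(G_i,dB/10)
  Stage 1: F_1 = 10^(0.664/10) = 1.165, G_1 = 10^(−0.664/10) = 0.8582
  Stage 2: F_2 = 10^(1.77/10) = 1.503, G_2 = 10^(−1.77/10) = 0.6653
  Stage 3: F_3 = 10^(5.65/10) = 3.673, G_3 = 10^(−4.52/10) = 0.3532
  Stage 4: F_4 = 10^(3.86/10) = 2.432, G_4 = 10^(19.0/10) = 79.43
Friis cascade:
  F = 1.165 + (1.503 − 1)/0.8582 + (3.673 − 1)/0.5710 + (2.432 − 1)/0.2017 = 13.54
NF = 10 log₁₀(13.54) = 11.31 dB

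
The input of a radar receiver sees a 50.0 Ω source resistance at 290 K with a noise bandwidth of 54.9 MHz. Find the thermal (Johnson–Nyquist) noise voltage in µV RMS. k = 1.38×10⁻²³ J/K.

6.63 µV

V_n = √(4kTRB)
4kTRB = 4 × 1.38×10⁻²³ × 290 × 5.00×10¹ × 5.49×10⁷ = 4.39×10⁻¹¹ V²
V_n = √(4.39×10⁻¹¹) = 6.63×10⁻⁶ V = 6.63 µV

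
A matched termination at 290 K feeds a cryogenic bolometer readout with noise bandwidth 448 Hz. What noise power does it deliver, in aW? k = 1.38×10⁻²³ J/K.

1.79 aW

P_n = kTB = 1.38×10⁻²³ × 290 × 4.48×10² = 1.79×10⁻¹⁸ W = 1.79 aW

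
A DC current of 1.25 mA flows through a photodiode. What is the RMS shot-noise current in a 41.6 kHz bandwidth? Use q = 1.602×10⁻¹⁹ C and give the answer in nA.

4.08 nA

I_n = √(2qI·B)
2qI·B = 2 × 1.602×10⁻¹⁹ × 1.25×10⁻³ × 4.16×10⁴ = 1.67×10⁻¹⁷ A²
I_n = √(1.67×10⁻¹⁷) = 4.08×10⁻⁹ A = 4.08 nA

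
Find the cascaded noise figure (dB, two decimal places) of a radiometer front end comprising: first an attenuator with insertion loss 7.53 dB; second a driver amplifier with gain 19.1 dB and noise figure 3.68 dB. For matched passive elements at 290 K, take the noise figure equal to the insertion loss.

Convert to linear (a loss of L dB is a gain of −L dB): F_i = 10^(NF_i/10), G_i = 10^(G_i,dB/10)
  Stage 1: F_1 = 10^(7.53/10) = 5.662, G_1 = 10^(−7.53/10) = 0.1766
  Stage 2: F_2 = 10^(3.68/10) = 2.333, G_2 = 10^(19.1/10) = 81.28
Friis cascade:
  F = 5.662 + (2.333 − 1)/0.1766 = 13.21
NF = 10 log₁₀(13.21) = 11.21 dB

11.21 dB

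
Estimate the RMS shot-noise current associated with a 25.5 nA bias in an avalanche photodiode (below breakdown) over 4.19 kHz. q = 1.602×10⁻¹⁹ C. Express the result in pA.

I_n = √(2qI·B)
2qI·B = 2 × 1.602×10⁻¹⁹ × 2.55×10⁻⁸ × 4.19×10³ = 3.42×10⁻²³ A²
I_n = √(3.42×10⁻²³) = 5.85×10⁻¹² A = 5.85 pA

5.85 pA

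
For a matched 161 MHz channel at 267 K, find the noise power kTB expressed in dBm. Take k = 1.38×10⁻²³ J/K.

−92.3 dBm

P_n = kTB = 1.38×10⁻²³ × 267 × 1.61×10⁸ = 5.93×10⁻¹³ W
In dBm: 10 log₁₀(5.93×10⁻¹³ / 10⁻³) = −92.3 dBm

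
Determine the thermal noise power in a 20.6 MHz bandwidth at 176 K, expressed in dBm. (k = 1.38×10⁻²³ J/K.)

−103.0 dBm

P_n = kTB = 1.38×10⁻²³ × 176 × 2.06×10⁷ = 5.00×10⁻¹⁴ W
In dBm: 10 log₁₀(5.00×10⁻¹⁴ / 10⁻³) = −103.0 dBm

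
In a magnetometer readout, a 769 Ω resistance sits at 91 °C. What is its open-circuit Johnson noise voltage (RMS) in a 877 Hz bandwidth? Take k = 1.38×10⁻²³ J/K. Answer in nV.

T = 91 °C + 273.15 = 364.15 K
V_n = √(4kTRB)
4kTRB = 4 × 1.38×10⁻²³ × 364.15 × 7.69×10² × 8.77×10² = 1.36×10⁻¹⁴ V²
V_n = √(1.36×10⁻¹⁴) = 1.16×10⁻⁷ V = 116 nV

116 nV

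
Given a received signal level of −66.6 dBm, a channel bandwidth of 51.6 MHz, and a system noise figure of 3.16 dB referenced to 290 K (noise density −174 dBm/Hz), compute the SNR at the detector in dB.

27.1 dB

Noise floor: N = −174 + 10 log₁₀(B) + NF
10 log₁₀(5.16×10⁷) = 77.13 dB
N = −174 + 77.13 + 3.16 = −93.71 dBm
SNR = P_sig − N = −66.6 − (−93.71) = 27.11 dB → 27.1 dB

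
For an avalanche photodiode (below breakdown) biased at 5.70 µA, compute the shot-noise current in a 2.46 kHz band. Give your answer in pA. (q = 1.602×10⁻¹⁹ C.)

I_n = √(2qI·B)
2qI·B = 2 × 1.602×10⁻¹⁹ × 5.70×10⁻⁶ × 2.46×10³ = 4.49×10⁻²¹ A²
I_n = √(4.49×10⁻²¹) = 6.70×10⁻¹¹ A = 67.0 pA

67.0 pA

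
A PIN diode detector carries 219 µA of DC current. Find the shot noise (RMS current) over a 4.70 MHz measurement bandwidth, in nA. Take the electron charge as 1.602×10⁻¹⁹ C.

18.2 nA

I_n = √(2qI·B)
2qI·B = 2 × 1.602×10⁻¹⁹ × 2.19×10⁻⁴ × 4.70×10⁶ = 3.30×10⁻¹⁶ A²
I_n = √(3.30×10⁻¹⁶) = 1.82×10⁻⁸ A = 18.2 nA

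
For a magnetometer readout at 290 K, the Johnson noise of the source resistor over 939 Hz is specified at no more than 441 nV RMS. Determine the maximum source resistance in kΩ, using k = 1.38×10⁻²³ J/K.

12.9 kΩ

Johnson–Nyquist: V_n = √(4kTRB) ⇒ R = V_n² / (4kTB)
4kTB = 4 × 1.38×10⁻²³ × 290 × 9.39×10² = 1.50×10⁻¹⁷
R = (4.41×10⁻⁷)² / 1.50×10⁻¹⁷ = 1.29×10⁴ Ω = 12.9 kΩ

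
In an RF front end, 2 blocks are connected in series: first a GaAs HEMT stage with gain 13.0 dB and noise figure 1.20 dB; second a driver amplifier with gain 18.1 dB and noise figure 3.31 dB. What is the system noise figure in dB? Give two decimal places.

Convert to linear (a loss of L dB is a gain of −L dB): F_i = 10^(NF_i/10), G_i = 10^(G_i,dB/10)
  Stage 1: F_1 = 10^(1.20/10) = 1.318, G_1 = 10^(13.0/10) = 19.95
  Stage 2: F_2 = 10^(3.31/10) = 2.143, G_2 = 10^(18.1/10) = 64.57
Friis cascade:
  F = 1.318 + (2.143 − 1)/19.95 = 1.376
NF = 10 log₁₀(1.376) = 1.38 dB

1.38 dB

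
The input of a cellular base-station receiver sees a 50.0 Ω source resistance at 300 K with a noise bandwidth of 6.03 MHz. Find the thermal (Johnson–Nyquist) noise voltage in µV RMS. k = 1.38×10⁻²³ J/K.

V_n = √(4kTRB)
4kTRB = 4 × 1.38×10⁻²³ × 300 × 5.00×10¹ × 6.03×10⁶ = 4.99×10⁻¹² V²
V_n = √(4.99×10⁻¹²) = 2.23×10⁻⁶ V = 2.23 µV

2.23 µV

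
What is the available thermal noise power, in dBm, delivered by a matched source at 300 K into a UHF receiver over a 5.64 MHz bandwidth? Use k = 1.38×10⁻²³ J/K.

P_n = kTB = 1.38×10⁻²³ × 300 × 5.64×10⁶ = 2.33×10⁻¹⁴ W
In dBm: 10 log₁₀(2.33×10⁻¹⁴ / 10⁻³) = −106.3 dBm

−106.3 dBm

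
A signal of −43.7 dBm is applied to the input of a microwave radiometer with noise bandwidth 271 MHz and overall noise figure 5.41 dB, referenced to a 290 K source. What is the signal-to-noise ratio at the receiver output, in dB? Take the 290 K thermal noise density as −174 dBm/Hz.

40.6 dB

Noise floor: N = −174 + 10 log₁₀(B) + NF
10 log₁₀(2.71×10⁸) = 84.33 dB
N = −174 + 84.33 + 5.41 = −84.26 dBm
SNR = P_sig − N = −43.7 − (−84.26) = 40.56 dB → 40.6 dB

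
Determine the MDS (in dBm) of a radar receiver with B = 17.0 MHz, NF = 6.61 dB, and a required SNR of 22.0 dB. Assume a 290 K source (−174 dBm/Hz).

−73.1 dBm

Sensitivity = −174 + 10 log₁₀(B) + NF + SNR_min
= −174 + 72.3 + 6.61 + 22.0
= −73.09 dBm → −73.1 dBm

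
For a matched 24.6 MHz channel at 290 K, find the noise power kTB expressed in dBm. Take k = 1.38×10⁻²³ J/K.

P_n = kTB = 1.38×10⁻²³ × 290 × 2.46×10⁷ = 9.84×10⁻¹⁴ W
In dBm: 10 log₁₀(9.84×10⁻¹⁴ / 10⁻³) = −100.1 dBm

−100.1 dBm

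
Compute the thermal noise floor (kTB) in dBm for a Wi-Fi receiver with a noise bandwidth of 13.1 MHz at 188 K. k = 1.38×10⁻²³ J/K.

−104.7 dBm

P_n = kTB = 1.38×10⁻²³ × 188 × 1.31×10⁷ = 3.40×10⁻¹⁴ W
In dBm: 10 log₁₀(3.40×10⁻¹⁴ / 10⁻³) = −104.7 dBm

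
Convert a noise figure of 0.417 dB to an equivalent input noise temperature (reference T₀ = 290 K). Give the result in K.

29.2 K

F = 10^(0.417/10) = 1.10078
T_e = (F − 1)·T₀ = (1.10078 − 1) × 290 = 29.2 K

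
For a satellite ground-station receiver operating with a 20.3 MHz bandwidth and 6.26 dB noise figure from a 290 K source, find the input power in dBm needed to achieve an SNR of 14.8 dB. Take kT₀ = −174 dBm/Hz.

Sensitivity = −174 + 10 log₁₀(B) + NF + SNR_min
= −174 + 73.07 + 6.26 + 14.8
= −79.87 dBm → −79.9 dBm

−79.9 dBm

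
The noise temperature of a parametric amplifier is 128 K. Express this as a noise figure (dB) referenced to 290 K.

1.59 dB

F = 1 + T_e/T₀ = 1 + 128/290 = 1.44138
NF = 10 log₁₀(1.44138) = 1.59 dB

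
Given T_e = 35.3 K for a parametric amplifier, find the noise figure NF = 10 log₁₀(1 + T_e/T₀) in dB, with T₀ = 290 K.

0.499 dB

F = 1 + T_e/T₀ = 1 + 35.3/290 = 1.12172
NF = 10 log₁₀(1.12172) = 0.499 dB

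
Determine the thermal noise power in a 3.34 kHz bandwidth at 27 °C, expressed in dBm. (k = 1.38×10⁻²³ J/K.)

T = 27 °C + 273.15 = 300.15 K
P_n = kTB = 1.38×10⁻²³ × 300.15 × 3.34×10³ = 1.38×10⁻¹⁷ W
In dBm: 10 log₁₀(1.38×10⁻¹⁷ / 10⁻³) = −138.6 dBm

−138.6 dBm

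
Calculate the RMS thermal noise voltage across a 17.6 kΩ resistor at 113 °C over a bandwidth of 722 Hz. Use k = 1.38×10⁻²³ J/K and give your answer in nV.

520 nV

T = 113 °C + 273.15 = 386.15 K
V_n = √(4kTRB)
4kTRB = 4 × 1.38×10⁻²³ × 386.15 × 1.76×10⁴ × 7.22×10² = 2.71×10⁻¹³ V²
V_n = √(2.71×10⁻¹³) = 5.20×10⁻⁷ V = 520 nV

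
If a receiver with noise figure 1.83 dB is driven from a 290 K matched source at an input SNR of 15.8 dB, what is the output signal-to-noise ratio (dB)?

By definition F = SNR_in/SNR_out, so in dB: SNR_out = SNR_in − NF
SNR_out = 15.8 − 1.83 = 13.97 dB

13.97 dB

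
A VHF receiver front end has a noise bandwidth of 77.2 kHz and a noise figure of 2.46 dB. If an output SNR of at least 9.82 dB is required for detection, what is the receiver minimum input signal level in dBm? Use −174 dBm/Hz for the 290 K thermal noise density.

−112.8 dBm

Sensitivity = −174 + 10 log₁₀(B) + NF + SNR_min
= −174 + 48.88 + 2.46 + 9.82
= −112.84 dBm → −112.8 dBm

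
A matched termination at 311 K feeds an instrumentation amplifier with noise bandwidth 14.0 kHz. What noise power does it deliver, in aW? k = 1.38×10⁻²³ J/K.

60.1 aW

P_n = kTB = 1.38×10⁻²³ × 311 × 1.40×10⁴ = 6.01×10⁻¹⁷ W = 60.1 aW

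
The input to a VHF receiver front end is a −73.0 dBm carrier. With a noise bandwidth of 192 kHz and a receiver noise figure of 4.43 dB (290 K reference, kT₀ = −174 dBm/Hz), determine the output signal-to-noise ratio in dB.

43.7 dB

Noise floor: N = −174 + 10 log₁₀(B) + NF
10 log₁₀(1.92×10⁵) = 52.83 dB
N = −174 + 52.83 + 4.43 = −116.74 dBm
SNR = P_sig − N = −73.0 − (−116.74) = 43.74 dB → 43.7 dB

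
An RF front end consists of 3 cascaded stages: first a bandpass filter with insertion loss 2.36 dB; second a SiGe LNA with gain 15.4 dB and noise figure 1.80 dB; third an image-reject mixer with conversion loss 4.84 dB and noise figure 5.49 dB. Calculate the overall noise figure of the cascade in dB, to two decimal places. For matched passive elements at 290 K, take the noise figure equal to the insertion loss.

Convert to linear (a loss of L dB is a gain of −L dB): F_i = 10^(NF_i/10), G_i = 10^(G_i,dB/10)
  Stage 1: F_1 = 10^(2.36/10) = 1.722, G_1 = 10^(−2.36/10) = 0.5808
  Stage 2: F_2 = 10^(1.80/10) = 1.514, G_2 = 10^(15.4/10) = 34.67
  Stage 3: F_3 = 10^(5.49/10) = 3.540, G_3 = 10^(−4.84/10) = 0.3281
Friis cascade:
  F = 1.722 + (1.514 − 1)/0.5808 + (3.540 − 1)/20.14 = 2.732
NF = 10 log₁₀(2.732) = 4.37 dB

4.37 dB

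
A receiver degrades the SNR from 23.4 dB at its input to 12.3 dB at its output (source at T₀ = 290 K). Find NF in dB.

11.1 dB

NF (dB) = SNR_in(dB) − SNR_out(dB) when the source is at T₀
NF = 23.4 − 12.3 = 11.1 dB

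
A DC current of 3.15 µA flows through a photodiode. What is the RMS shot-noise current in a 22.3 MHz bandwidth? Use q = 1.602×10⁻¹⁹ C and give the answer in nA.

I_n = √(2qI·B)
2qI·B = 2 × 1.602×10⁻¹⁹ × 3.15×10⁻⁶ × 2.23×10⁷ = 2.25×10⁻¹⁷ A²
I_n = √(2.25×10⁻¹⁷) = 4.74×10⁻⁹ A = 4.74 nA

4.74 nA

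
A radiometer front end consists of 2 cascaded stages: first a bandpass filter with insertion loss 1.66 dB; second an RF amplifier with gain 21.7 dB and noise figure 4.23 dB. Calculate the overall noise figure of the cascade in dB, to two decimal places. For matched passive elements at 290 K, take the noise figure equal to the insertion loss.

Convert to linear (a loss of L dB is a gain of −L dB): F_i = 10^(NF_i/10), G_i = 10^(G_i,dB/10)
  Stage 1: F_1 = 10^(1.66/10) = 1.466, G_1 = 10^(−1.66/10) = 0.6823
  Stage 2: F_2 = 10^(4.23/10) = 2.649, G_2 = 10^(21.7/10) = 147.9
Friis cascade:
  F = 1.466 + (2.649 − 1)/0.6823 = 3.882
NF = 10 log₁₀(3.882) = 5.89 dB

5.89 dB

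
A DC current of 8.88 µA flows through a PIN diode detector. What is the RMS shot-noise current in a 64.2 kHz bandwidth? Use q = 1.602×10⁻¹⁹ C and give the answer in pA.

427 pA

I_n = √(2qI·B)
2qI·B = 2 × 1.602×10⁻¹⁹ × 8.88×10⁻⁶ × 6.42×10⁴ = 1.83×10⁻¹⁹ A²
I_n = √(1.83×10⁻¹⁹) = 4.27×10⁻¹⁰ A = 427 pA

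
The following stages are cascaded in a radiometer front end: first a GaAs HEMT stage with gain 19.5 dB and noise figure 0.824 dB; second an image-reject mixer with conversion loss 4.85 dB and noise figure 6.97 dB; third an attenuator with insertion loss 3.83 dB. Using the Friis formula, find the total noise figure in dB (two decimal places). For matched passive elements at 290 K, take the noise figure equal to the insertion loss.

Convert to linear (a loss of L dB is a gain of −L dB): F_i = 10^(NF_i/10), G_i = 10^(G_i,dB/10)
  Stage 1: F_1 = 10^(0.824/10) = 1.209, G_1 = 10^(19.5/10) = 89.13
  Stage 2: F_2 = 10^(6.97/10) = 4.977, G_2 = 10^(−4.85/10) = 0.3273
  Stage 3: F_3 = 10^(3.83/10) = 2.415, G_3 = 10^(−3.83/10) = 0.4140
Friis cascade:
  F = 1.209 + (4.977 − 1)/89.13 + (2.415 − 1)/29.17 = 1.302
NF = 10 log₁₀(1.302) = 1.15 dB

1.15 dB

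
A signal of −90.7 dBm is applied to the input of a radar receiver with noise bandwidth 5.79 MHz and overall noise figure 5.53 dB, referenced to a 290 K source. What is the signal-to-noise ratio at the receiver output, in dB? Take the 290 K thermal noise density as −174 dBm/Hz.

10.1 dB

Noise floor: N = −174 + 10 log₁₀(B) + NF
10 log₁₀(5.79×10⁶) = 67.63 dB
N = −174 + 67.63 + 5.53 = −100.84 dBm
SNR = P_sig − N = −90.7 − (−100.84) = 10.14 dB → 10.1 dB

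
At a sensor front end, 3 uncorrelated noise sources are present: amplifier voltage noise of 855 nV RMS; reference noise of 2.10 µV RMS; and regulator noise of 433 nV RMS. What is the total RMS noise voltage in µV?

2.31 µV

Uncorrelated sources add in power (mean-square): V_tot = √(ΣV_i²)
V_tot = √[(8.55×10⁻⁷)² + (2.10×10⁻⁶)² + (4.33×10⁻⁷)²] = 2.31×10⁻⁶ V = 2.31 µV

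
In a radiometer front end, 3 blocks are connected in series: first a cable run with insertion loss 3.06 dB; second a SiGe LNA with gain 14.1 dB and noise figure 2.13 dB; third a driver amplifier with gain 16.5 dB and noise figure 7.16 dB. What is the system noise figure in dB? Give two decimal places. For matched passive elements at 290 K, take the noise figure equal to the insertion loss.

Convert to linear (a loss of L dB is a gain of −L dB): F_i = 10^(NF_i/10), G_i = 10^(G_i,dB/10)
  Stage 1: F_1 = 10^(3.06/10) = 2.023, G_1 = 10^(−3.06/10) = 0.4943
  Stage 2: F_2 = 10^(2.13/10) = 1.633, G_2 = 10^(14.1/10) = 25.70
  Stage 3: F_3 = 10^(7.16/10) = 5.200, G_3 = 10^(16.5/10) = 44.67
Friis cascade:
  F = 2.023 + (1.633 − 1)/0.4943 + (5.200 − 1)/12.71 = 3.634
NF = 10 log₁₀(3.634) = 5.60 dB

5.60 dB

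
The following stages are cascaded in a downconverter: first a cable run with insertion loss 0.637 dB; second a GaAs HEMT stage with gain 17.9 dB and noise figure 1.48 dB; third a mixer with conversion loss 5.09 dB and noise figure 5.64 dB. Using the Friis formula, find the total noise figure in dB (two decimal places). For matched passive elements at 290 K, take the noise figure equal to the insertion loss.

2.25 dB

Convert to linear (a loss of L dB is a gain of −L dB): F_i = 10^(NF_i/10), G_i = 10^(G_i,dB/10)
  Stage 1: F_1 = 10^(0.637/10) = 1.158, G_1 = 10^(−0.637/10) = 0.8636
  Stage 2: F_2 = 10^(1.48/10) = 1.406, G_2 = 10^(17.9/10) = 61.66
  Stage 3: F_3 = 10^(5.64/10) = 3.664, G_3 = 10^(−5.09/10) = 0.3097
Friis cascade:
  F = 1.158 + (1.406 − 1)/0.8636 + (3.664 − 1)/53.25 = 1.678
NF = 10 log₁₀(1.678) = 2.25 dB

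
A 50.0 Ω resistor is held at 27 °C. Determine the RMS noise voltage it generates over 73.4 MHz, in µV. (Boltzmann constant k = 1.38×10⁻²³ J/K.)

T = 27 °C + 273.15 = 300.15 K
V_n = √(4kTRB)
4kTRB = 4 × 1.38×10⁻²³ × 300.15 × 5.00×10¹ × 7.34×10⁷ = 6.08×10⁻¹¹ V²
V_n = √(6.08×10⁻¹¹) = 7.80×10⁻⁶ V = 7.80 µV

7.80 µV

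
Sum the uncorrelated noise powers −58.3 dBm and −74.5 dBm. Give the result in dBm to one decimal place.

Convert to linear, add, convert back:
P₁ = 1.48×10⁻⁹ W, P₂ = 3.55×10⁻¹¹ W
P_tot = 1.51×10⁻⁹ W → 10 log₁₀(P_tot / 10⁻³) = −58.2 dBm

−58.2 dBm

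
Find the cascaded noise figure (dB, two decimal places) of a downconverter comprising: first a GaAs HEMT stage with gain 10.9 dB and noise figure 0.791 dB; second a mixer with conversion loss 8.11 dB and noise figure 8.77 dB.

Convert to linear (a loss of L dB is a gain of −L dB): F_i = 10^(NF_i/10), G_i = 10^(G_i,dB/10)
  Stage 1: F_1 = 10^(0.791/10) = 1.200, G_1 = 10^(10.9/10) = 12.30
  Stage 2: F_2 = 10^(8.77/10) = 7.534, G_2 = 10^(−8.11/10) = 0.1545
Friis cascade:
  F = 1.200 + (7.534 − 1)/12.30 = 1.731
NF = 10 log₁₀(1.731) = 2.38 dB

2.38 dB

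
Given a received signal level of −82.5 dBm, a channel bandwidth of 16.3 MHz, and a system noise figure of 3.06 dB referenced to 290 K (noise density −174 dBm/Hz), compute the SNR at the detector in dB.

Noise floor: N = −174 + 10 log₁₀(B) + NF
10 log₁₀(1.63×10⁷) = 72.12 dB
N = −174 + 72.12 + 3.06 = −98.82 dBm
SNR = P_sig − N = −82.5 − (−98.82) = 16.32 dB → 16.3 dB

16.3 dB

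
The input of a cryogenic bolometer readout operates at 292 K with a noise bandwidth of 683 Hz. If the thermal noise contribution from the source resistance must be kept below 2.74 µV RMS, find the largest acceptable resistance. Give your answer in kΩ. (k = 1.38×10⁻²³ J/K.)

Johnson–Nyquist: V_n = √(4kTRB) ⇒ R = V_n² / (4kTB)
4kTB = 4 × 1.38×10⁻²³ × 292 × 6.83×10² = 1.10×10⁻¹⁷
R = (2.74×10⁻⁶)² / 1.10×10⁻¹⁷ = 6.82×10⁵ Ω = 682 kΩ

682 kΩ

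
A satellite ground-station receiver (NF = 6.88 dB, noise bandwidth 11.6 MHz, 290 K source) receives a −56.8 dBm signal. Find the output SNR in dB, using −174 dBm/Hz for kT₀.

39.7 dB

Noise floor: N = −174 + 10 log₁₀(B) + NF
10 log₁₀(1.16×10⁷) = 70.64 dB
N = −174 + 70.64 + 6.88 = −96.48 dBm
SNR = P_sig − N = −56.8 − (−96.48) = 39.68 dB → 39.7 dB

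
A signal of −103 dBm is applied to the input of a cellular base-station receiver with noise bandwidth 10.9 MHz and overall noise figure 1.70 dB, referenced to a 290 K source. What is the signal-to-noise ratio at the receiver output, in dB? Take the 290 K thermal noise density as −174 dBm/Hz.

−1.1 dB

Noise floor: N = −174 + 10 log₁₀(B) + NF
10 log₁₀(1.09×10⁷) = 70.37 dB
N = −174 + 70.37 + 1.70 = −101.93 dBm
SNR = P_sig − N = −103 − (−101.93) = −1.07 dB → −1.1 dB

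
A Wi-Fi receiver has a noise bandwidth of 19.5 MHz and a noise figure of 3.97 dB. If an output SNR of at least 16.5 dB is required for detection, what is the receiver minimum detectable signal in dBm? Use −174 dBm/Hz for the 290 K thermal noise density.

−80.6 dBm

Sensitivity = −174 + 10 log₁₀(B) + NF + SNR_min
= −174 + 72.9 + 3.97 + 16.5
= −80.63 dBm → −80.6 dBm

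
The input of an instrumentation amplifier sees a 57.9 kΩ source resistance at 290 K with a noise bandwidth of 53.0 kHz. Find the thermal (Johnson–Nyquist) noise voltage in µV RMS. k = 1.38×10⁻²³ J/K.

V_n = √(4kTRB)
4kTRB = 4 × 1.38×10⁻²³ × 290 × 5.79×10⁴ × 5.30×10⁴ = 4.91×10⁻¹¹ V²
V_n = √(4.91×10⁻¹¹) = 7.01×10⁻⁶ V = 7.01 µV

7.01 µV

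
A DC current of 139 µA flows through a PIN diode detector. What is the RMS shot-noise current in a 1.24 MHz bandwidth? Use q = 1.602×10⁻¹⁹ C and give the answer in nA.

7.43 nA

I_n = √(2qI·B)
2qI·B = 2 × 1.602×10⁻¹⁹ × 1.39×10⁻⁴ × 1.24×10⁶ = 5.52×10⁻¹⁷ A²
I_n = √(5.52×10⁻¹⁷) = 7.43×10⁻⁹ A = 7.43 nA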